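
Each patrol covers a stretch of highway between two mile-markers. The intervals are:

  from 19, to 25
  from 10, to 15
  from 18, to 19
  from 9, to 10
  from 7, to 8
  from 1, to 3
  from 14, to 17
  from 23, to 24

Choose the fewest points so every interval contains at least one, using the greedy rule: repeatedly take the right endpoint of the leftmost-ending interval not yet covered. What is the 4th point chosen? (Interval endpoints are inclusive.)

17

Sorted: [1,3] [7,8] [9,10] [10,15] [14,17] [18,19] [23,24] [19,25]
{[1,3]} hit by 3; {[7,8]} hit by 8; {[9,10],[10,15]} hit by 10; {[14,17]} hit by 17; {[18,19]} hit by 19; {[23,24],[19,25]} hit by 24.
Points: 3, 8, 10, 17, 19, 24 (6 total).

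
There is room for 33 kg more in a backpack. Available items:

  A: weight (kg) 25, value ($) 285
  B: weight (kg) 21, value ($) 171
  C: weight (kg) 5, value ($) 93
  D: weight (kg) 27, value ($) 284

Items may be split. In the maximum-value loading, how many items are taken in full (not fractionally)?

Sort by value per unit weight and fill in that order.
Ratios (sorted): C 18.60, A 11.40, D 10.52, B 8.14
take C (5 @ 93); take A (25 @ 285); take 3/27 of D → 31.56. Capacity used 33/33.
2 item(s) taken whole; one partial (take 3/27 of D).

2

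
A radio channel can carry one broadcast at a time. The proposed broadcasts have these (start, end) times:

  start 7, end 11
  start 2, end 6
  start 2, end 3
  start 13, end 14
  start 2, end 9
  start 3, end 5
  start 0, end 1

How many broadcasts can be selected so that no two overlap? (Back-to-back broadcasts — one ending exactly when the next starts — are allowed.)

Greedy by earliest finish: after sorting by end time, pick each interval compatible with the last pick.
By end time: (0,1), (2,3), (3,5), (2,6), (2,9), (7,11), (13,14).
Pick (0,1); next start ≥ 1 → (2,3); next start ≥ 3 → (3,5); next start ≥ 5 → (7,11); next start ≥ 11 → (13,14).
Selected 5 broadcasts.

5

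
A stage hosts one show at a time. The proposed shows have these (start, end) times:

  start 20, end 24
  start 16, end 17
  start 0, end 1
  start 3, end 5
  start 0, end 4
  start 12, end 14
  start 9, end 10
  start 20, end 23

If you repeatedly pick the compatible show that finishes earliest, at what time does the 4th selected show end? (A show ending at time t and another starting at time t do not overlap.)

14

Greedy by earliest finish: after sorting by end time, pick each interval compatible with the last pick.
By end time: (0,1), (0,4), (3,5), (9,10), (12,14), (16,17), (20,23), (20,24).
Pick (0,1); next start ≥ 1 → (3,5); next start ≥ 5 → (9,10); next start ≥ 10 → (12,14); next start ≥ 14 → (16,17); next start ≥ 17 → (20,23).
Selected: (0,1) (3,5) (9,10) (12,14) (16,17) (20,23)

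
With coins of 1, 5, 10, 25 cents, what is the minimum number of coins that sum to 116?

Greedy: take as many of the largest coin as possible, then repeat with the remainder.
116 − 4×25→16 − 1×10→6 − 1×5→1 − 1×1→0
Total coins = 4 + 1 + 1 + 1 = 7

7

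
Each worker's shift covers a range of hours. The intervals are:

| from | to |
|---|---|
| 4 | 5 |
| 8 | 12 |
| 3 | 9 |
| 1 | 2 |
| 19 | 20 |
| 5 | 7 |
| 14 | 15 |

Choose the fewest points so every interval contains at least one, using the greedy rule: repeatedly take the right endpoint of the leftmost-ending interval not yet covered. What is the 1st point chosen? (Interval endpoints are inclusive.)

2

By right end: [1,2]  [4,5]  [5,7]  [3,9]  [8,12]  [14,15]  [19,20]
[1,2] uncovered → point at 2; [4,5] uncovered → point at 5; [8,12] uncovered → point at 12; [14,15] uncovered → point at 15; [19,20] uncovered → point at 20.
Points: 2, 5, 12, 15, 20 (5 total).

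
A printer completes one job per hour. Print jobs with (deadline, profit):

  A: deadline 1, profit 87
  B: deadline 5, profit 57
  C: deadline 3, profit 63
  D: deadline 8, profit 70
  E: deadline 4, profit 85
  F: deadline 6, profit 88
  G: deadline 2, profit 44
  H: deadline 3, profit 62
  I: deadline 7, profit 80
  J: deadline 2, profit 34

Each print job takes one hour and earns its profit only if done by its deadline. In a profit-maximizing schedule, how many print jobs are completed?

Sort by profit descending; place each in the latest free slot ≤ its deadline.
By profit: F(d6,88), A(d1,87), E(d4,85), I(d7,80), D(d8,70), C(d3,63), H(d3,62), B(d5,57), G(d2,44), J(d2,34)
F→slot 6; A→slot 1; E→slot 4; I→slot 7; D→slot 8; C→slot 3; H→slot 2; B→slot 5; G skipped; J skipped.
8 of 10 scheduled.

8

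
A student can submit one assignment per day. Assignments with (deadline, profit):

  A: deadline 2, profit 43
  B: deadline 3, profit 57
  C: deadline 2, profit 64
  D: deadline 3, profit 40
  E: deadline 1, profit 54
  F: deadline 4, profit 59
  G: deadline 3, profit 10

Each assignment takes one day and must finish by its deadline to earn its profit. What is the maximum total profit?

234

Profit order: C=64 F=59 B=57 E=54 A=43 D=40 G=10
Assign: C→slot 2, F→slot 4, B→slot 3, E→slot 1, A skipped, D skipped, G skipped.
Slots: [1:E] [2:C] [3:B] [4:F]
Profit = 54 + 64 + 57 + 59 = 234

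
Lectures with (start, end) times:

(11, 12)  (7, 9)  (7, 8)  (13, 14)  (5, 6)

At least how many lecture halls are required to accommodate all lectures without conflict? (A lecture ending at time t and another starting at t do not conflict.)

The answer is the maximum number of intervals overlapping at any instant.
starts: [5, 7, 7, 11, 13]
ends:   [6, 8, 9, 12, 14]
s5→1 e6→0 s7→1 s7→2  — peak 2.

2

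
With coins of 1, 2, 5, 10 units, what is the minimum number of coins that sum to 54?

7

54 − 5×10→4 − 2×2→0
Total coins = 5 + 2 = 7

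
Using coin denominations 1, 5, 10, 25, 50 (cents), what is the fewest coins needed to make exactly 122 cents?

Greedy: take as many of the largest coin as possible, then repeat with the remainder.
122 = 2×50 + 2×10 + 2×1
Total coins = 2 + 2 + 2 = 6

6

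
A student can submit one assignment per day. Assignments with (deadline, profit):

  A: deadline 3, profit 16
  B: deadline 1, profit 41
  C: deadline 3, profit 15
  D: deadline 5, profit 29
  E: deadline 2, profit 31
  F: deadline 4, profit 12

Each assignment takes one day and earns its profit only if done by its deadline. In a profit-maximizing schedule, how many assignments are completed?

Sort by profit descending; place each in the latest free slot ≤ its deadline.
Profit order: B=41 E=31 D=29 A=16 C=15 F=12
Assign: B→slot 1, E→slot 2, D→slot 5, A→slot 3, C skipped, F→slot 4.
Slots: [1:B] [2:E] [3:A] [4:F] [5:D]
5 of 6 scheduled.

5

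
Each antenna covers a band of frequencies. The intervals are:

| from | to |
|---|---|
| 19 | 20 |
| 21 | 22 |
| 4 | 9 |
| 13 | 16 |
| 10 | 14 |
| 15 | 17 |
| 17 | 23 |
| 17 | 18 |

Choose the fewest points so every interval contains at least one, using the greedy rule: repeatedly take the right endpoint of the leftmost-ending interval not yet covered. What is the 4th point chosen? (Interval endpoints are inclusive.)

20

Sort by right endpoint; whenever an interval is uncovered, place a point at its right end.
Sorted: [4,9] [10,14] [13,16] [15,17] [17,18] [19,20] [21,22] [17,23]
{[4,9]} hit by 9; {[10,14],[13,16]} hit by 14; {[15,17],[17,18]} hit by 17; {[19,20]} hit by 20; {[21,22],[17,23]} hit by 22.
Points: 9, 14, 17, 20, 22 (5 total).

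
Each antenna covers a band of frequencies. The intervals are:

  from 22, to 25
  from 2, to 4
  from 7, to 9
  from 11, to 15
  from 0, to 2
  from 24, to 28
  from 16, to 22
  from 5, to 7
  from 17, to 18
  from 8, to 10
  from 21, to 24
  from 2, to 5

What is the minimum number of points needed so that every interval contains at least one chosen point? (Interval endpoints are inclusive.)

Sorted: [0,2] [2,4] [2,5] [5,7] [7,9] [8,10] [11,15] [17,18] [16,22] [21,24] [22,25] [24,28]
{[0,2],[2,4],[2,5]} hit by 2; {[5,7],[7,9]} hit by 7; {[8,10]} hit by 10; {[11,15]} hit by 15; {[17,18],[16,22]} hit by 18; {[21,24],[22,25],[24,28]} hit by 24.
Points: 2, 7, 10, 15, 18, 24 (6 total).

6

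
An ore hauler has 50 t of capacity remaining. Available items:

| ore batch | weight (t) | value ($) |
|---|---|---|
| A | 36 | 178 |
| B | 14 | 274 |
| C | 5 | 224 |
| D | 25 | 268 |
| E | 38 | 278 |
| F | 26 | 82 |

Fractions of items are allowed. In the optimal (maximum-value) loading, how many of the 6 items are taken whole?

Ratios (sorted): C 44.80, B 19.57, D 10.72, E 7.32, A 4.94, F 3.15
take C (5 @ 224); take B (14 @ 274); take D (25 @ 268); take 6/38 of E → 43.89. Capacity used 50/50.
3 item(s) taken whole; one partial (take 6/38 of E).

3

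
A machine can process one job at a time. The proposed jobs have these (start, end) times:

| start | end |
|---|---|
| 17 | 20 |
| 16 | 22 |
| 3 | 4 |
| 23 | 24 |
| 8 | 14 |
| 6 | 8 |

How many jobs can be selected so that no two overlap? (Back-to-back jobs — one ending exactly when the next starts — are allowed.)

5

Greedy by earliest finish: after sorting by end time, pick each interval compatible with the last pick.
Sorted by end: (3,4)  (6,8)  (8,14)  (17,20)  (16,22)  (23,24)
take (3,4); take (6,8); take (8,14); take (17,20); skip (16,22); take (23,24).
Selected 5 jobs.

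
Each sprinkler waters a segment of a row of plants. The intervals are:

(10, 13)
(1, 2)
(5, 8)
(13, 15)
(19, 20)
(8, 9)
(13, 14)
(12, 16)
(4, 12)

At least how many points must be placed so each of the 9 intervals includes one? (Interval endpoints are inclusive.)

Sorted: [1,2] [5,8] [8,9] [4,12] [10,13] [13,14] [13,15] [12,16] [19,20]
{[1,2]} hit by 2; {[5,8],[8,9],[4,12]} hit by 8; {[10,13],[13,14],[13,15],[12,16]} hit by 13; {[19,20]} hit by 20.
Points: 2, 8, 13, 20 (4 total).

4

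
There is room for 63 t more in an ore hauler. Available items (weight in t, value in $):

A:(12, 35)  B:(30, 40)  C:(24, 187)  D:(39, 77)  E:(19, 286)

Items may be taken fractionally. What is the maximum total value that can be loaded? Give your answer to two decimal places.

523.79

Order: E (286/19=15.05) > C (187/24=7.79) > A (35/12=2.92) > D (77/39=1.97) > B (40/30=1.33)
Fill: take E (19 @ 286) → take C (24 @ 187) → take A (12 @ 35) → take 8/39 of D → 15.79; 63/63 used.
Total value = 523.79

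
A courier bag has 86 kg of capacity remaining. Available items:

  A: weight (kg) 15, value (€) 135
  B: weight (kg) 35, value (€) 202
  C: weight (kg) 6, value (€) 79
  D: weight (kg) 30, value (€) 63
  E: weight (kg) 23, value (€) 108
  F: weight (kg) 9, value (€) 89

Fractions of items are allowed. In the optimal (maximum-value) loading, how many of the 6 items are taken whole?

Sort by value per unit weight and fill in that order.
Ratios (sorted): C 13.17, F 9.89, A 9.00, B 5.77, E 4.70, D 2.10
take C (6 @ 79); take F (9 @ 89); take A (15 @ 135); take B (35 @ 202); take 21/23 of E → 98.61. Capacity used 86/86.
4 item(s) taken whole; one partial (take 21/23 of E).

4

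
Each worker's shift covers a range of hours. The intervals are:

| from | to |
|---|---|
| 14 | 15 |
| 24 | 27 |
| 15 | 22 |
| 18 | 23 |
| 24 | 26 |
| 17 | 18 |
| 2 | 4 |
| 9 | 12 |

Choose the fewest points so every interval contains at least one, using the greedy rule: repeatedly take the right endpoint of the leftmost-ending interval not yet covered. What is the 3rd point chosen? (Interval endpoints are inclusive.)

15

By right end: [2,4]  [9,12]  [14,15]  [17,18]  [15,22]  [18,23]  [24,26]  [24,27]
[2,4] uncovered → point at 4; [9,12] uncovered → point at 12; [14,15] uncovered → point at 15; [17,18] uncovered → point at 18; [24,26] uncovered → point at 26.
Points: 4, 12, 15, 18, 26 (5 total).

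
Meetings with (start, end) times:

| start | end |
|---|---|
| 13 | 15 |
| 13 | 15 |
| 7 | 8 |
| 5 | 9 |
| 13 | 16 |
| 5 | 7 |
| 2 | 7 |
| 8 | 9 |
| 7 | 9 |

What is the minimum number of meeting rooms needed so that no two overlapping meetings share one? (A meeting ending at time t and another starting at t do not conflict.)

Events (time:±→running): 2:+→1 5:+→2 5:+→3 … peak 3.

3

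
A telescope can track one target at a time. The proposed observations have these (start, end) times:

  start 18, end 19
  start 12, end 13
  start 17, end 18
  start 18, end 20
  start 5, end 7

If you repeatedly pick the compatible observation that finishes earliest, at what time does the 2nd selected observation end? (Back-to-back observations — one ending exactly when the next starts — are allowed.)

Greedy by earliest finish: after sorting by end time, pick each interval compatible with the last pick.
By end time: (5,7), (12,13), (17,18), (18,19), (18,20).
Pick (5,7); next start ≥ 7 → (12,13); next start ≥ 13 → (17,18); next start ≥ 18 → (18,19).
Selected: (5,7) (12,13) (17,18) (18,19)

13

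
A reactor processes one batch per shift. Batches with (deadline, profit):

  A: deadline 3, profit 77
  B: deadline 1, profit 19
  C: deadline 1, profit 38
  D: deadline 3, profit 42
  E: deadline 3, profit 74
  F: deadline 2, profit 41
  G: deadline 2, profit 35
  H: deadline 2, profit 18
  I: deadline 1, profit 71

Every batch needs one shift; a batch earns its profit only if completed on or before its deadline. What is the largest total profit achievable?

222

Sort by profit descending; place each in the latest free slot ≤ its deadline.
Profit order: A=77 E=74 I=71 D=42 F=41 C=38 G=35 B=19 H=18
Assign: A→slot 3, E→slot 2, I→slot 1, D skipped, F skipped, C skipped, G skipped, B skipped, H skipped.
Slots: [1:I] [2:E] [3:A]
Profit = 71 + 74 + 77 = 222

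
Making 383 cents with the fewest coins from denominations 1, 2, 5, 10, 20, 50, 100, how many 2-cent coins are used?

Use the largest denomination that fits, subtract, and repeat.
383 − 3×100→83 − 1×50→33 − 1×20→13 − 1×10→3 − 1×2→1 − 1×1→0
Count of 2: 1

1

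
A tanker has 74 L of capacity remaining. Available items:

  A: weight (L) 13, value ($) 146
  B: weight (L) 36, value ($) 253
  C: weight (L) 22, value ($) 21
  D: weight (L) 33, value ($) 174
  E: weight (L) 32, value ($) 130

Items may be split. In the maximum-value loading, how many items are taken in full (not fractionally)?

Sort by value per unit weight and fill in that order.
Order: A (146/13=11.23) > B (253/36=7.03) > D (174/33=5.27) > E (130/32=4.06) > C (21/22=0.95)
Fill: take A (13 @ 146) → take B (36 @ 253) → take 25/33 of D → 131.82; 74/74 used.
2 item(s) taken whole; one partial (take 25/33 of D).

2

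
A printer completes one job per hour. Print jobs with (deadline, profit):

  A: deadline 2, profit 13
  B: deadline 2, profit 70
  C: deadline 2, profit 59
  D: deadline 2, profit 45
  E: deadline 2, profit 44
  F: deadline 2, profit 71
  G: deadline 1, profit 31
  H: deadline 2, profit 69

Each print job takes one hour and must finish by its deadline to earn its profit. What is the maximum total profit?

141

By profit: F(d2,71), B(d2,70), H(d2,69), C(d2,59), D(d2,45), E(d2,44), G(d1,31), A(d2,13)
F→slot 2; B→slot 1; H skipped; C skipped; D skipped; E skipped; G skipped; A skipped.
Profit = 70 + 71 = 141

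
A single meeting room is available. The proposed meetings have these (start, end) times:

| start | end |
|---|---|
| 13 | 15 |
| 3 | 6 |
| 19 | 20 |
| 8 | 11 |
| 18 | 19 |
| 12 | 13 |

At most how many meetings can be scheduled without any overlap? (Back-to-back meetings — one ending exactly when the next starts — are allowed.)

Greedy by earliest finish: after sorting by end time, pick each interval compatible with the last pick.
Sorted by end: (3,6)  (8,11)  (12,13)  (13,15)  (18,19)  (19,20)
take (3,6); take (8,11); take (12,13); take (13,15); take (18,19); take (19,20).
Selected 6 meetings.

6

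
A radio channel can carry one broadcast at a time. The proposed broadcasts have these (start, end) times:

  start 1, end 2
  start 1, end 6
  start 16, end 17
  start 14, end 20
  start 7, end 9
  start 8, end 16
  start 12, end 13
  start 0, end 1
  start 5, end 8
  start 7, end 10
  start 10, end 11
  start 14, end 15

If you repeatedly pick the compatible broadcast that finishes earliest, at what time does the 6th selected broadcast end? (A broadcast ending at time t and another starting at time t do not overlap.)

15

Order by finish time; keep every interval that doesn't clash with the previous kept one.
Sorted by end: (0,1)  (1,2)  (1,6)  (5,8)  (7,9)  (7,10)  (10,11)  (12,13)  (14,15)  (8,16)  (16,17)  (14,20)
take (0,1); take (1,2); skip (1,6); take (5,8); skip (7,9); take (10,11); take (12,13); take (14,15); take (16,17); skip (14,20).
Selected: (0,1) (1,2) (5,8) (10,11) (12,13) (14,15) (16,17)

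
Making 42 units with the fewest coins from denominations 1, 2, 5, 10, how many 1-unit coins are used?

0

42 = 4×10 + 1×2
Count of 1: 0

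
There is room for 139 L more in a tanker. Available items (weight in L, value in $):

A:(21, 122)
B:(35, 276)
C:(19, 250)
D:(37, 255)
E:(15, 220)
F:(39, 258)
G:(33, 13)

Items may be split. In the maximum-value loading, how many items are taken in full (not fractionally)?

4

Greedy by value/weight ratio, highest first.
Ratios (sorted): E 14.67, C 13.16, B 7.89, D 6.89, F 6.62, A 5.81, G 0.39
take E (15 @ 220); take C (19 @ 250); take B (35 @ 276); take D (37 @ 255); take 33/39 of F → 218.31. Capacity used 139/139.
4 item(s) taken whole; one partial (take 33/39 of F).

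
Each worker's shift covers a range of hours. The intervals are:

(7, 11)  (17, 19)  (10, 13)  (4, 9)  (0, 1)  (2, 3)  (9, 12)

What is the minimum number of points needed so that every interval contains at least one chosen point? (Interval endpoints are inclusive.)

5

Process intervals by earliest right end; each time one isn't hit yet, stab at its right endpoint.
By right end: [0,1]  [2,3]  [4,9]  [7,11]  [9,12]  [10,13]  [17,19]
[0,1] uncovered → point at 1; [2,3] uncovered → point at 3; [4,9] uncovered → point at 9; [10,13] uncovered → point at 13; [17,19] uncovered → point at 19.
Points: 1, 3, 9, 13, 19 (5 total).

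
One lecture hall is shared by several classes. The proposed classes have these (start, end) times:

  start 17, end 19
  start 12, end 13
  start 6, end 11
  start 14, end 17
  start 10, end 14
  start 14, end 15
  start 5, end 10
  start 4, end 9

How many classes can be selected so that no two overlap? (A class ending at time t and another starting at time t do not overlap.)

Order by finish time; keep every interval that doesn't clash with the previous kept one.
By end time: (4,9), (5,10), (6,11), (12,13), (10,14), (14,15), (14,17), (17,19).
Pick (4,9); next start ≥ 9 → (12,13); next start ≥ 13 → (14,15); next start ≥ 15 → (17,19).
Selected 4 classes.

4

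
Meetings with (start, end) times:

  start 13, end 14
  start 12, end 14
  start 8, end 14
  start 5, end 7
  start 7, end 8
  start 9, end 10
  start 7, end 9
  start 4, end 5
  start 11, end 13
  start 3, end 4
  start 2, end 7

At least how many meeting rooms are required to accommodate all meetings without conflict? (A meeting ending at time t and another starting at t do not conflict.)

The answer is the maximum number of intervals overlapping at any instant.
Events (time:±→running): 2:+→1 3:+→2 4:-→1 4:+→2 5:-→1 5:+→2 7:-→1 7:-→0 7:+→1 7:+→2 8:-→1 8:+→2 9:-→1 9:+→2 10:-→1 11:+→2 12:+→3 … peak 3.

3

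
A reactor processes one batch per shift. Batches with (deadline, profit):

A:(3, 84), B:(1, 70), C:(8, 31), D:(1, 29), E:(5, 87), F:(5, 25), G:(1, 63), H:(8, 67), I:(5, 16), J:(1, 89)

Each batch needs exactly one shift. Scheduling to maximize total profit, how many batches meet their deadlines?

7

Sort by profit descending; place each in the latest free slot ≤ its deadline.
By profit: J(d1,89), E(d5,87), A(d3,84), B(d1,70), H(d8,67), G(d1,63), C(d8,31), D(d1,29), F(d5,25), I(d5,16)
J→slot 1; E→slot 5; A→slot 3; B skipped; H→slot 8; G skipped; C→slot 7; D skipped; F→slot 4; I→slot 2.
7 of 10 scheduled.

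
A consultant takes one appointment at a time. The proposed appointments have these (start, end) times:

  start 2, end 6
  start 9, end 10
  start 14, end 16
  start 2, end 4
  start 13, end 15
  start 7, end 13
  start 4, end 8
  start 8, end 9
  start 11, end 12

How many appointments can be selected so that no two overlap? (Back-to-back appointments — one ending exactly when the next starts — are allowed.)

6

By end time: (2,4), (2,6), (4,8), (8,9), (9,10), (11,12), (7,13), (13,15), (14,16).
Pick (2,4); next start ≥ 4 → (4,8); next start ≥ 8 → (8,9); next start ≥ 9 → (9,10); next start ≥ 10 → (11,12); next start ≥ 12 → (13,15).
Selected 6 appointments.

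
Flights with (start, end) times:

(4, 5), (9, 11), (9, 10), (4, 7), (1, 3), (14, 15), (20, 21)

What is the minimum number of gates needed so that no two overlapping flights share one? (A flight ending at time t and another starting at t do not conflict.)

2

starts: [1, 4, 4, 9, 9, 14, 20]
ends:   [3, 5, 7, 10, 11, 15, 21]
s1→1 e3→0 s4→1 s4→2  — peak 2.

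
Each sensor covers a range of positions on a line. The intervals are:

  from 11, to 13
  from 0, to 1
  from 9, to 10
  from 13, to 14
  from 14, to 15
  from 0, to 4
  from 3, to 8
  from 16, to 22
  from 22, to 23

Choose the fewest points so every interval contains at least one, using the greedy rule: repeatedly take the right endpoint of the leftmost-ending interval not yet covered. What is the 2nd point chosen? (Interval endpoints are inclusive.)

Sorted: [0,1] [0,4] [3,8] [9,10] [11,13] [13,14] [14,15] [16,22] [22,23]
{[0,1],[0,4]} hit by 1; {[3,8]} hit by 8; {[9,10]} hit by 10; {[11,13],[13,14]} hit by 13; {[14,15]} hit by 15; {[16,22],[22,23]} hit by 22.
Points: 1, 8, 10, 13, 15, 22 (6 total).

8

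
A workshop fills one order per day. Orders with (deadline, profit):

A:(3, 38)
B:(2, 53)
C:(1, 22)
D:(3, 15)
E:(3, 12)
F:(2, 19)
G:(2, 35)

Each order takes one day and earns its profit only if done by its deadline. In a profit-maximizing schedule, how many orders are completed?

3

Take jobs in profit order; each goes to the latest open slot no later than its deadline.
By profit: B(d2,53), A(d3,38), G(d2,35), C(d1,22), F(d2,19), D(d3,15), E(d3,12)
B→slot 2; A→slot 3; G→slot 1; C skipped; F skipped; D skipped; E skipped.
3 of 7 scheduled.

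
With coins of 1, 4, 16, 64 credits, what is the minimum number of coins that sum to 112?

4

Greedy: take as many of the largest coin as possible, then repeat with the remainder.
112 − 1×64→48 − 3×16→0
Total coins = 1 + 3 = 4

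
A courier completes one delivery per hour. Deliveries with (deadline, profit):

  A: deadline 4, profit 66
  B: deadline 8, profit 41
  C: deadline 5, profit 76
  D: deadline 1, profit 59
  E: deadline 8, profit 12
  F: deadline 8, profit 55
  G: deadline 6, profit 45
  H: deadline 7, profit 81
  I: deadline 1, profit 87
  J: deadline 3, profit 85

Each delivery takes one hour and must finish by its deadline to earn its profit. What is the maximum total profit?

536

Take jobs in profit order; each goes to the latest open slot no later than its deadline.
Profit order: I=87 J=85 H=81 C=76 A=66 D=59 F=55 G=45 B=41 E=12
Assign: I→slot 1, J→slot 3, H→slot 7, C→slot 5, A→slot 4, D skipped, F→slot 8, G→slot 6, B→slot 2, E skipped.
Slots: [1:I] [2:B] [3:J] [4:A] [5:C] [6:G] [7:H] [8:F]
Profit = 87 + 41 + 85 + 66 + 76 + 45 + 81 + 55 = 536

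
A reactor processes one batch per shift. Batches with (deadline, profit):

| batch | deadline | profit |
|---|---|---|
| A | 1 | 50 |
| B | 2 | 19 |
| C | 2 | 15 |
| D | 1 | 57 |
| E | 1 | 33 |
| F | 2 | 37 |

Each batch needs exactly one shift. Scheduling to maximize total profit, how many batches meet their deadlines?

2

Sort by profit descending; place each in the latest free slot ≤ its deadline.
By profit: D(d1,57), A(d1,50), F(d2,37), E(d1,33), B(d2,19), C(d2,15)
D→slot 1; A skipped; F→slot 2; E skipped; B skipped; C skipped.
2 of 6 scheduled.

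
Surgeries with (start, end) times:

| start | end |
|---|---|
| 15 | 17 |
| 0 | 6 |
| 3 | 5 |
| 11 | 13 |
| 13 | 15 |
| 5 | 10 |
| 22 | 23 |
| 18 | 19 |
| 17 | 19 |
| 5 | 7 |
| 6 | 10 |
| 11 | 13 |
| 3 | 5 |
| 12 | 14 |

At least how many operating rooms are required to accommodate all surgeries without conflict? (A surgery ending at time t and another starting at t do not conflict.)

3

Count concurrent intervals with a sweep; the peak is the room count.
starts: [0, 3, 3, 5, 5, 6, 11, 11, 12, 13, 15, 17, 18, 22]
ends:   [5, 5, 6, 7, 10, 10, 13, 13, 14, 15, 17, 19, 19, 23]
s0→1 s3→2 s3→3  — peak 3.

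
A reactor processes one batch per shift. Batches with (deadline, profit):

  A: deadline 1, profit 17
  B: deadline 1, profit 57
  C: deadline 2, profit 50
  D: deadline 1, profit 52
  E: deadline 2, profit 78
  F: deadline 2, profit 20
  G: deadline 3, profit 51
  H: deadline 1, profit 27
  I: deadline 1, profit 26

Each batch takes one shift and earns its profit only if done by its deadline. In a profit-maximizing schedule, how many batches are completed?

3

By profit: E(d2,78), B(d1,57), D(d1,52), G(d3,51), C(d2,50), H(d1,27), I(d1,26), F(d2,20), A(d1,17)
E→slot 2; B→slot 1; D skipped; G→slot 3; C skipped; H skipped; I skipped; F skipped; A skipped.
3 of 9 scheduled.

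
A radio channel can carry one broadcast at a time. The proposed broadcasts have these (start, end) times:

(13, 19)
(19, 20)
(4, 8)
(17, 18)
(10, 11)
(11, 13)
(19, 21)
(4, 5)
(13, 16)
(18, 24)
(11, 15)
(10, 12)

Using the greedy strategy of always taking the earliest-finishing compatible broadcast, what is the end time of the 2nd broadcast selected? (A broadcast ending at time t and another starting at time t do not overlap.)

By end time: (4,5), (4,8), (10,11), (10,12), (11,13), (11,15), (13,16), (17,18), (13,19), (19,20), (19,21), (18,24).
Pick (4,5); next start ≥ 5 → (10,11); next start ≥ 11 → (11,13); next start ≥ 13 → (13,16); next start ≥ 16 → (17,18); next start ≥ 18 → (19,20).
Selected: (4,5) (10,11) (11,13) (13,16) (17,18) (19,20)

11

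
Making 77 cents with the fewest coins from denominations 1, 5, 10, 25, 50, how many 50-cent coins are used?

77 = 1×50 + 1×25 + 2×1
Count of 50: 1

1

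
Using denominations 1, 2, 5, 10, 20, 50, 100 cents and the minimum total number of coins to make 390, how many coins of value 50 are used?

Use the largest denomination that fits, subtract, and repeat.
390 − 3×100→90 − 1×50→40 − 2×20→0
Count of 50: 1

1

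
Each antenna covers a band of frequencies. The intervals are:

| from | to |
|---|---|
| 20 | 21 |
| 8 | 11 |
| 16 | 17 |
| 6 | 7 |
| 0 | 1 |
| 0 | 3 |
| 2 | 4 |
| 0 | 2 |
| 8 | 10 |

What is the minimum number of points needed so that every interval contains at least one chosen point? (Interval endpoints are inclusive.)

6

Sorted: [0,1] [0,2] [0,3] [2,4] [6,7] [8,10] [8,11] [16,17] [20,21]
{[0,1],[0,2],[0,3]} hit by 1; {[2,4]} hit by 4; {[6,7]} hit by 7; {[8,10],[8,11]} hit by 10; {[16,17]} hit by 17; {[20,21]} hit by 21.
Points: 1, 4, 7, 10, 17, 21 (6 total).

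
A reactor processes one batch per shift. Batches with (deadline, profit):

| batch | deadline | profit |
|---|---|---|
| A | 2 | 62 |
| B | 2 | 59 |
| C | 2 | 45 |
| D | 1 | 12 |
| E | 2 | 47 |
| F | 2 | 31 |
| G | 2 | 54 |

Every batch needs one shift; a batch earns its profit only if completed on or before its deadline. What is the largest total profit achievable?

Profit order: A=62 B=59 G=54 E=47 C=45 F=31 D=12
Assign: A→slot 2, B→slot 1, G skipped, E skipped, C skipped, F skipped, D skipped.
Slots: [1:B] [2:A]
Profit = 59 + 62 = 121

121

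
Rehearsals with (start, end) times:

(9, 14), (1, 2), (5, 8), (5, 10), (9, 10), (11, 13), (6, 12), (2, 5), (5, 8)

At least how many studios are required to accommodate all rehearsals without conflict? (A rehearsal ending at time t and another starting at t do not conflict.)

The answer is the maximum number of intervals overlapping at any instant.
Events (time:±→running): 1:+→1 2:-→0 2:+→1 5:-→0 5:+→1 5:+→2 5:+→3 6:+→4 … peak 4.

4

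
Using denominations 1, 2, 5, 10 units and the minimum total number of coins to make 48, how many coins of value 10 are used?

Greedy: take as many of the largest coin as possible, then repeat with the remainder.
48 = 4×10 + 1×5 + 1×2 + 1×1
Count of 10: 4

4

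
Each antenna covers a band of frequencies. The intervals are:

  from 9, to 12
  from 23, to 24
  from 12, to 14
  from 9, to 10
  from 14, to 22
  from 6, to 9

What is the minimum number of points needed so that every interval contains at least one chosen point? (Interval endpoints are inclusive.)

3

Sort by right endpoint; whenever an interval is uncovered, place a point at its right end.
By right end: [6,9]  [9,10]  [9,12]  [12,14]  [14,22]  [23,24]
[6,9] uncovered → point at 9; [12,14] uncovered → point at 14; [23,24] uncovered → point at 24.
Points: 9, 14, 24 (3 total).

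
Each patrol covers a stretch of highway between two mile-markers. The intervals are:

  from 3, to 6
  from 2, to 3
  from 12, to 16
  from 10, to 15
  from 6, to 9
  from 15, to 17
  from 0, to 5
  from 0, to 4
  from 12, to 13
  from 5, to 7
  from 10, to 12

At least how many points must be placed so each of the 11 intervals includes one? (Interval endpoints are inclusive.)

Sorted: [2,3] [0,4] [0,5] [3,6] [5,7] [6,9] [10,12] [12,13] [10,15] [12,16] [15,17]
{[2,3],[0,4],[0,5],[3,6]} hit by 3; {[5,7],[6,9]} hit by 7; {[10,12],[12,13],[10,15],[12,16]} hit by 12; {[15,17]} hit by 17.
Points: 3, 7, 12, 17 (4 total).

4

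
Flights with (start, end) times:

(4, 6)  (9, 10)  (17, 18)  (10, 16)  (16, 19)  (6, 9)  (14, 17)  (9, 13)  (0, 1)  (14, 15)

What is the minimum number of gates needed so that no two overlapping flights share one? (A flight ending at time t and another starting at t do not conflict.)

starts: [0, 4, 6, 9, 9, 10, 14, 14, 16, 17]
ends:   [1, 6, 9, 10, 13, 15, 16, 17, 18, 19]
s0→1 e1→0 s4→1 e6→0 s6→1 e9→0 s9→1 s9→2 e10→1 s10→2 e13→1 s14→2 s14→3  — peak 3.

3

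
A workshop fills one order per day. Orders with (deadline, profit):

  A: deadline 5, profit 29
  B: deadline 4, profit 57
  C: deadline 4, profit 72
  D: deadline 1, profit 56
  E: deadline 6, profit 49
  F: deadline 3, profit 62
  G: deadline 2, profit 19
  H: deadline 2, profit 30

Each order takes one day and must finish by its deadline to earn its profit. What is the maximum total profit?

325

Take jobs in profit order; each goes to the latest open slot no later than its deadline.
Profit order: C=72 F=62 B=57 D=56 E=49 H=30 A=29 G=19
Assign: C→slot 4, F→slot 3, B→slot 2, D→slot 1, E→slot 6, H skipped, A→slot 5, G skipped.
Slots: [1:D] [2:B] [3:F] [4:C] [5:A] [6:E]
Profit = 56 + 57 + 62 + 72 + 29 + 49 = 325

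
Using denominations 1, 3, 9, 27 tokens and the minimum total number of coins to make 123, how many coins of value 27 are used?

4

Use the largest denomination that fits, subtract, and repeat.
123 = 4×27 + 1×9 + 2×3
Count of 27: 4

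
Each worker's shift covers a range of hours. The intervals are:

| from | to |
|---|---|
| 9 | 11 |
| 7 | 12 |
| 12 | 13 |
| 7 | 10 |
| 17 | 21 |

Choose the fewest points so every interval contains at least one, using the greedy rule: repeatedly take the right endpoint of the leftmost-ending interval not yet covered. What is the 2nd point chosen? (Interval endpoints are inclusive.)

13

Sort by right endpoint; whenever an interval is uncovered, place a point at its right end.
Sorted: [7,10] [9,11] [7,12] [12,13] [17,21]
{[7,10],[9,11],[7,12]} hit by 10; {[12,13]} hit by 13; {[17,21]} hit by 21.
Points: 10, 13, 21 (3 total).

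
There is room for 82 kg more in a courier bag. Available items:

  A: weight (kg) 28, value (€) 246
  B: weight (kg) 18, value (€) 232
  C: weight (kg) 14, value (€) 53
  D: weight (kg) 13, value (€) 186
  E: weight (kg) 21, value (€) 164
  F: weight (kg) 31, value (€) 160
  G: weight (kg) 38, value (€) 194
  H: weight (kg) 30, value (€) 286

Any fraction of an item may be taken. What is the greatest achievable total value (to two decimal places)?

Greedy by value/weight ratio, highest first.
Order: D (186/13=14.31) > B (232/18=12.89) > H (286/30=9.53) > A (246/28=8.79) > E (164/21=7.81) > F (160/31=5.16) > G (194/38=5.11) > C (53/14=3.79)
Fill: take D (13 @ 186) → take B (18 @ 232) → take H (30 @ 286) → take 21/28 of A → 184.50; 82/82 used.
Total value = 888.50

888.50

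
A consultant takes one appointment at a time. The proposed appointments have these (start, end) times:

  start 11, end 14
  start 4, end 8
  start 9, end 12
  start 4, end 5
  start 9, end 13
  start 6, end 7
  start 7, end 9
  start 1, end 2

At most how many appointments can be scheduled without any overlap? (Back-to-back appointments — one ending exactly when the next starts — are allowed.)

By end time: (1,2), (4,5), (6,7), (4,8), (7,9), (9,12), (9,13), (11,14).
Pick (1,2); next start ≥ 2 → (4,5); next start ≥ 5 → (6,7); next start ≥ 7 → (7,9); next start ≥ 9 → (9,12).
Selected 5 appointments.

5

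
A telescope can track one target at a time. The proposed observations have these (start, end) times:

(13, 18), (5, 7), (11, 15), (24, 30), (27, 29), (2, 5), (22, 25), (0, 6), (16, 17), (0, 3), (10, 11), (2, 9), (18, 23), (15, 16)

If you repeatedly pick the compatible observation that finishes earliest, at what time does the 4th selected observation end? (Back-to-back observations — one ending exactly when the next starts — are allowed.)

Order by finish time; keep every interval that doesn't clash with the previous kept one.
Sorted by end: (0,3)  (2,5)  (0,6)  (5,7)  (2,9)  (10,11)  (11,15)  (15,16)  (16,17)  (13,18)  (18,23)  (22,25)  (27,29)  (24,30)
take (0,3); skip (0,6); take (5,7); skip (2,9); take (10,11); take (11,15); take (15,16); take (16,17); take (18,23); take (27,29); skip (24,30).
Selected: (0,3) (5,7) (10,11) (11,15) (15,16) (16,17) (18,23) (27,29)

15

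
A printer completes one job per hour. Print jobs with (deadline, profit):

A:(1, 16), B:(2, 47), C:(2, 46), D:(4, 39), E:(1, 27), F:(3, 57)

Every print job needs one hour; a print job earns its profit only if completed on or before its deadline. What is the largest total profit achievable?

Take jobs in profit order; each goes to the latest open slot no later than its deadline.
By profit: F(d3,57), B(d2,47), C(d2,46), D(d4,39), E(d1,27), A(d1,16)
F→slot 3; B→slot 2; C→slot 1; D→slot 4; E skipped; A skipped.
Profit = 46 + 47 + 57 + 39 = 189

189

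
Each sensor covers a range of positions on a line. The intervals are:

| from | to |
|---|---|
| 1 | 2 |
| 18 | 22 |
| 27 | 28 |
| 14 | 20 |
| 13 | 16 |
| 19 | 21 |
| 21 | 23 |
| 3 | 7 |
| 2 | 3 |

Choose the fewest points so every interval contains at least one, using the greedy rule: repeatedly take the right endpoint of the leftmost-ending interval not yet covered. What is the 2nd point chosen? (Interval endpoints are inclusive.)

7

Process intervals by earliest right end; each time one isn't hit yet, stab at its right endpoint.
By right end: [1,2]  [2,3]  [3,7]  [13,16]  [14,20]  [19,21]  [18,22]  [21,23]  [27,28]
[1,2] uncovered → point at 2; [3,7] uncovered → point at 7; [13,16] uncovered → point at 16; [19,21] uncovered → point at 21; [27,28] uncovered → point at 28.
Points: 2, 7, 16, 21, 28 (5 total).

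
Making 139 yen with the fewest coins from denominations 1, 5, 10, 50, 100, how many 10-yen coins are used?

Use the largest denomination that fits, subtract, and repeat.
139 = 1×100 + 3×10 + 1×5 + 4×1
Count of 10: 3

3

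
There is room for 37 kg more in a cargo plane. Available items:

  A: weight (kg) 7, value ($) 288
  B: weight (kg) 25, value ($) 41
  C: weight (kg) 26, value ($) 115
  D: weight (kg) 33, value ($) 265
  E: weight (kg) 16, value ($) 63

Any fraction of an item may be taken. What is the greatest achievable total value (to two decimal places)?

Sort by value per unit weight and fill in that order.
Ratios (sorted): A 41.14, D 8.03, C 4.42, E 3.94, B 1.64
take A (7 @ 288); take 30/33 of D → 240.91. Capacity used 37/37.
Total value = 528.91

528.91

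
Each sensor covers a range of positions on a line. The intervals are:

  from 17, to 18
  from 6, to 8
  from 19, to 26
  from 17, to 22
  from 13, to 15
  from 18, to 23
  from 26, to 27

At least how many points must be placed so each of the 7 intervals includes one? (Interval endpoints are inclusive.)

By right end: [6,8]  [13,15]  [17,18]  [17,22]  [18,23]  [19,26]  [26,27]
[6,8] uncovered → point at 8; [13,15] uncovered → point at 15; [17,18] uncovered → point at 18; [19,26] uncovered → point at 26.
Points: 8, 15, 18, 26 (4 total).

4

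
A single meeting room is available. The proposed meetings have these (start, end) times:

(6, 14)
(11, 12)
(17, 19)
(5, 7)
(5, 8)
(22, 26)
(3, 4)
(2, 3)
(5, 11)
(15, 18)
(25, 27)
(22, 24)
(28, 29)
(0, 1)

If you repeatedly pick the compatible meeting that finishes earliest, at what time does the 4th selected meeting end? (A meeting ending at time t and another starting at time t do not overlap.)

7

Sort by end time and greedily take each interval whose start is ≥ the last chosen end.
Sorted by end: (0,1)  (2,3)  (3,4)  (5,7)  (5,8)  (5,11)  (11,12)  (6,14)  (15,18)  (17,19)  (22,24)  (22,26)  (25,27)  (28,29)
take (0,1); take (2,3); take (3,4); take (5,7); skip (5,11); take (11,12); skip (6,14); take (15,18); take (22,24); take (25,27); take (28,29).
Selected: (0,1) (2,3) (3,4) (5,7) (11,12) (15,18) (22,24) (25,27) (28,29)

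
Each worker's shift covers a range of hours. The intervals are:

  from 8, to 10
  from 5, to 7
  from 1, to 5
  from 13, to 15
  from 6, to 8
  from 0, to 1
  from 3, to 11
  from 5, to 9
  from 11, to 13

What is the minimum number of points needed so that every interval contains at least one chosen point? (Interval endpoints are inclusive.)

Sort by right endpoint; whenever an interval is uncovered, place a point at its right end.
By right end: [0,1]  [1,5]  [5,7]  [6,8]  [5,9]  [8,10]  [3,11]  [11,13]  [13,15]
[0,1] uncovered → point at 1; [5,7] uncovered → point at 7; [8,10] uncovered → point at 10; [11,13] uncovered → point at 13.
Points: 1, 7, 10, 13 (4 total).

4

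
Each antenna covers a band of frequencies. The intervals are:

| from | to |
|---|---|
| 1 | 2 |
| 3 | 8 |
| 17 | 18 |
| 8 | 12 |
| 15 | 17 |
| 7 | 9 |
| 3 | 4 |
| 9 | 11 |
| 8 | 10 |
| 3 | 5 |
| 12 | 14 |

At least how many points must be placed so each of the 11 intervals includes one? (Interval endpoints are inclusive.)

5

By right end: [1,2]  [3,4]  [3,5]  [3,8]  [7,9]  [8,10]  [9,11]  [8,12]  [12,14]  [15,17]  [17,18]
[1,2] uncovered → point at 2; [3,4] uncovered → point at 4; [7,9] uncovered → point at 9; [12,14] uncovered → point at 14; [15,17] uncovered → point at 17.
Points: 2, 4, 9, 14, 17 (5 total).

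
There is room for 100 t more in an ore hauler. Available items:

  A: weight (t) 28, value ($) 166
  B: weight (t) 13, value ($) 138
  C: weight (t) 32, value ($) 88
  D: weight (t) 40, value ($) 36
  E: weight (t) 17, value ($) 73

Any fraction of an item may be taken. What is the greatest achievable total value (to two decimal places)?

Greedy by value/weight ratio, highest first.
Ratios (sorted): B 10.62, A 5.93, E 4.29, C 2.75, D 0.90
take B (13 @ 138); take A (28 @ 166); take E (17 @ 73); take C (32 @ 88); take 10/40 of D → 9.00. Capacity used 100/100.
Total value = 474.00

474.00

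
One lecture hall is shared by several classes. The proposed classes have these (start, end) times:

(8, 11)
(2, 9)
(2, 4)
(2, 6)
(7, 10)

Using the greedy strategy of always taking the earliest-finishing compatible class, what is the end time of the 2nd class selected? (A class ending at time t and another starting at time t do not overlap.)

Order by finish time; keep every interval that doesn't clash with the previous kept one.
Sorted by end: (2,4)  (2,6)  (2,9)  (7,10)  (8,11)
take (2,4); take (7,10).
Selected: (2,4) (7,10)

10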